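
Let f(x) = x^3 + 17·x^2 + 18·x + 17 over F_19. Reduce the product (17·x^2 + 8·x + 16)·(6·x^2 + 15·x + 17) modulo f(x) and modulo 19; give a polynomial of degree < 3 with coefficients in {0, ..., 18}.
Multiply as integer polynomials: a · b = 102·x^4 + 303·x^3 + 505·x^2 + 376·x + 272. Reducing coefficients mod 19: a · b ≡ 7·x^4 + 18·x^3 + 11·x^2 + 15·x + 6. Now divide by f(x) = x^3 + 17·x^2 + 18·x + 17 in F_19[x], eliminating the leading term at each step:
  leading term 7·x^4: subtract (7·x)·f(x) = 7·x^4 + 5·x^3 + 12·x^2 + 5·x, leaving 13·x^3 + 18·x^2 + 10·x + 6 (coefficients mod 19)
  leading term 13·x^3: subtract (13)·f(x) = 13·x^3 + 12·x^2 + 6·x + 12, leaving 6·x^2 + 4·x + 13 (coefficients mod 19)
The degree is now < 3, so this is the remainder. Hence a · b ≡ 6·x^2 + 4·x + 13 in F_19[x]/(f).

Final answer: a · b ≡ 6·x^2 + 4·x + 13 (mod f(x))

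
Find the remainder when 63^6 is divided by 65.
64

Use repeated squaring. Binary(6) = 110. Walk through the bits of the exponent 6 left-to-right: at each bit after the leading one, square the running value, then multiply by 63 if the bit is 1 (always reducing mod 65):
  bit 1 = 1 (leading): start with 63.
  bit 2 = 1: square 63^2 = 3969 ≡ 4; bit is 1, so multiply 4·63 = 252 ≡ 57 (mod 65).
  bit 3 = 0: square 57^2 = 3249 ≡ 64 (mod 65).
Final value: 63^6 ≡ 64 (mod 65).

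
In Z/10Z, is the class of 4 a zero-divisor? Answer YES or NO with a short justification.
YES

gcd(4, 10) = 2 > 1, so 4 is not a unit in Z/10Z. In Z/nZ every nonzero non-unit is a zero-divisor: explicitly, take b = 10/gcd = 5 ≠ 0 (mod 10); then 4·5 = 20 = 2·10, i.e. 4·5 ≡ 0 (mod 10). So 4 is a zero-divisor.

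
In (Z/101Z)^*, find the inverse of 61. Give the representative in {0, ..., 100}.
61^(−1) ≡ 53 (mod 101)

Apply the extended Euclidean algorithm to (101, 61), tracking rows (r, s, t) with s·101 + t·61 = r. Each division r_prev = q·r_cur + r_new produces the new row as (previous row) − q·(current row):
  row A: (101, 1, 0)   [1·101 + 0·61 = 101]
  row B: (61, 0, 1)   [0·101 + 1·61 = 61]
  101 = 1·61 + 40   → row C = row A − 1·row B = (40, 1, −1)   [check: 1·101 − 1·61 = 40]
  61 = 1·40 + 21   → row D = row B − 1·row C = (21, −1, 2)   [check: −1·101 + 2·61 = 21]
  40 = 1·21 + 19   → row E = row C − 1·row D = (19, 2, −3)   [check: 2·101 − 3·61 = 19]
  21 = 1·19 + 2   → row F = row D − 1·row E = (2, −3, 5)   [check: −3·101 + 5·61 = 2]
  19 = 9·2 + 1   → row G = row E − 9·row F = (1, 29, −48)   [check: 29·101 − 48·61 = 1]
  2 = 2·1 + 0   → remainder 0, stop. gcd = 1 (last nonzero row G).
The gcd is 1, so 61 is invertible mod 101. The last nonzero row gives 29·101 − 48·61 = 1, so t = −48. So 61^(−1) ≡ −48 ≡ 53 (mod 101). Verify: 61 · 53 = 3233 ≡ 1 (mod 101). ✓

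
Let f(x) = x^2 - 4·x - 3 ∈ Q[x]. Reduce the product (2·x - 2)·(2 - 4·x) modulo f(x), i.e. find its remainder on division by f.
First multiply in Q[x] without reducing: a · b = -8·x^2 + 12·x - 4. Now divide by f(x) = x^2 - 4·x - 3, eliminating the leading term at each step:
  leading term -8·x^2: subtract (-8)·f(x) = -8·x^2 + 32·x + 24, leaving -20·x - 28
The degree is now < 2, so this is the remainder. Hence a · b ≡ -20·x - 28 in Q[x]/(f).

Final answer: a · b ≡ -20·x - 28 (mod f(x))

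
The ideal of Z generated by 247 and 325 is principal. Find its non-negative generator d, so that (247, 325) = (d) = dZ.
(247, 325) = (13); d = 13

In the PID Z, (a, b) is generated by gcd(a, b). Compute gcd(325, 247) with the extended Euclidean algorithm, tracking rows (r, s, t) with s·325 + t·247 = r:
  row A: (325, 1, 0)   [1·325 + 0·247 = 325]
  row B: (247, 0, 1)   [0·325 + 1·247 = 247]
  325 = 1·247 + 78   → row C = row A − 1·row B = (78, 1, −1)   [check: 1·325 − 1·247 = 78]
  247 = 3·78 + 13   → row D = row B − 3·row C = (13, −3, 4)   [check: −3·325 + 4·247 = 13]
  78 = 6·13 + 0   → remainder 0, stop. gcd = 13 (last nonzero row D).
So gcd(247, 325) = 13, with Bézout identity −3·325 + 4·247 = 13. Containment (⊇): the Bézout identity exhibits 13 as an element of (247, 325), giving (13) ⊆ (247, 325). Containment (⊆): since 13 | 247 and 13 | 325 (247 = 13·19, 325 = 13·25), every Z-linear combination of 247 and 325 is divisible by 13, so (247, 325) ⊆ (13). Therefore (247, 325) = (13), d = 13.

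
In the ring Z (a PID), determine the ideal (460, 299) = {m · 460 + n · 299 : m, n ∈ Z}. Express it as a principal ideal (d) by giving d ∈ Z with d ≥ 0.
In the PID Z, (a, b) is generated by gcd(a, b). Compute gcd(460, 299) with the extended Euclidean algorithm, tracking rows (r, s, t) with s·460 + t·299 = r:
  row A: (460, 1, 0)   [1·460 + 0·299 = 460]
  row B: (299, 0, 1)   [0·460 + 1·299 = 299]
  460 = 1·299 + 161   → row C = row A − 1·row B = (161, 1, −1)   [check: 1·460 − 1·299 = 161]
  299 = 1·161 + 138   → row D = row B − 1·row C = (138, −1, 2)   [check: −1·460 + 2·299 = 138]
  161 = 1·138 + 23   → row E = row C − 1·row D = (23, 2, −3)   [check: 2·460 − 3·299 = 23]
  138 = 6·23 + 0   → remainder 0, stop. gcd = 23 (last nonzero row E).
So gcd(460, 299) = 23, with Bézout identity 2·460 − 3·299 = 23. Containment (⊇): the Bézout identity exhibits 23 as an element of (460, 299), giving (23) ⊆ (460, 299). Containment (⊆): since 23 | 460 and 23 | 299 (460 = 23·20, 299 = 23·13), every Z-linear combination of 460 and 299 is divisible by 23, so (460, 299) ⊆ (23). Therefore (460, 299) = (23), d = 23.

Final answer: (460, 299) = (23); d = 23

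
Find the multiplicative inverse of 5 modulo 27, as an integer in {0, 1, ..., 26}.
5^(−1) ≡ 11 (mod 27)

Apply the extended Euclidean algorithm to (27, 5), tracking rows (r, s, t) with s·27 + t·5 = r. Each division r_prev = q·r_cur + r_new produces the new row as (previous row) − q·(current row):
  row A: (27, 1, 0)   [1·27 + 0·5 = 27]
  row B: (5, 0, 1)   [0·27 + 1·5 = 5]
  27 = 5·5 + 2   → row C = row A − 5·row B = (2, 1, −5)   [check: 1·27 − 5·5 = 2]
  5 = 2·2 + 1   → row D = row B − 2·row C = (1, −2, 11)   [check: −2·27 + 11·5 = 1]
  2 = 2·1 + 0   → remainder 0, stop. gcd = 1 (last nonzero row D).
The gcd is 1, so 5 is invertible mod 27. The last nonzero row gives −2·27 + 11·5 = 1, so t = 11. So 5^(−1) ≡ 11 (mod 27). Verify: 5 · 11 = 55 ≡ 1 (mod 27). ✓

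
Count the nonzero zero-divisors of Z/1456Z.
In Z/1456Z each nonzero element is either a unit (gcd with 1456 is 1) or a zero-divisor (gcd > 1). The number of units is φ(1456): factorise 1456 = 2^4 · 7 · 13, so φ(1456) = (2^4 − 2^3) · (7 − 1) · (13 − 1) = 8 · 6 · 12 = 576. The nonzero elements number 1456 − 1 = 1455. Hence the nonzero zero-divisors number 1455 − 576 = 879.

Final answer: Z/1456Z has 879 nonzero zero-divisors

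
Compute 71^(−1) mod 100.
71^(−1) ≡ 31 (mod 100)

Apply the extended Euclidean algorithm to (100, 71), tracking rows (r, s, t) with s·100 + t·71 = r. Each division r_prev = q·r_cur + r_new produces the new row as (previous row) − q·(current row):
  row A: (100, 1, 0)   [1·100 + 0·71 = 100]
  row B: (71, 0, 1)   [0·100 + 1·71 = 71]
  100 = 1·71 + 29   → row C = row A − 1·row B = (29, 1, −1)   [check: 1·100 − 1·71 = 29]
  71 = 2·29 + 13   → row D = row B − 2·row C = (13, −2, 3)   [check: −2·100 + 3·71 = 13]
  29 = 2·13 + 3   → row E = row C − 2·row D = (3, 5, −7)   [check: 5·100 − 7·71 = 3]
  13 = 4·3 + 1   → row F = row D − 4·row E = (1, −22, 31)   [check: −22·100 + 31·71 = 1]
  3 = 3·1 + 0   → remainder 0, stop. gcd = 1 (last nonzero row F).
The gcd is 1, so 71 is invertible mod 100. The last nonzero row gives −22·100 + 31·71 = 1, so t = 31. So 71^(−1) ≡ 31 (mod 100). Verify: 71 · 31 = 2201 ≡ 1 (mod 100). ✓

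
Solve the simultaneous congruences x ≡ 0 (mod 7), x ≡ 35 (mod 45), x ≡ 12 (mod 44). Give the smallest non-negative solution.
The moduli 7, 45, 44 are pairwise coprime, so by the CRT there is a unique solution mod 7·45·44 = 13860.
Solve by successive substitution. Start with x ≡ 0 (mod 7).
  Combine with x ≡ 35 (mod 45): write x = 7·t and require 7·t ≡ 35 (mod 45). Since 7^(−1) ≡ 13 (mod 45), t ≡ 13·35 ≡ 5 (mod 45). So x ≡ 7·5 = 35 (mod 315).
  Combine with x ≡ 12 (mod 44): write x = 35 + 315·t and require 35 + 315·t ≡ 12 (mod 44), i.e. 315·t ≡ 12 − 35 ≡ 21 (mod 44). Since 315^(−1) ≡ 19 (mod 44) (315 ≡ 7 (mod 44)), t ≡ 19·21 ≡ 3 (mod 44). So x ≡ 35 + 315·3 = 980 (mod 13860).
Unique solution in [0, 13860): x = 980.

Final answer: x ≡ 980 (mod 13860); the representative in [0, 13860) is 980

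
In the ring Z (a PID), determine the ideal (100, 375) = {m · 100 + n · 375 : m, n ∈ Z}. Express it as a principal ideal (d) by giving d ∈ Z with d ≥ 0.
(100, 375) = (25); d = 25

In the PID Z, (a, b) is generated by gcd(a, b). Compute gcd(375, 100) with the extended Euclidean algorithm, tracking rows (r, s, t) with s·375 + t·100 = r:
  row A: (375, 1, 0)   [1·375 + 0·100 = 375]
  row B: (100, 0, 1)   [0·375 + 1·100 = 100]
  375 = 3·100 + 75   → row C = row A − 3·row B = (75, 1, −3)   [check: 1·375 − 3·100 = 75]
  100 = 1·75 + 25   → row D = row B − 1·row C = (25, −1, 4)   [check: −1·375 + 4·100 = 25]
  75 = 3·25 + 0   → remainder 0, stop. gcd = 25 (last nonzero row D).
So gcd(100, 375) = 25, with Bézout identity −1·375 + 4·100 = 25. Containment (⊇): the Bézout identity exhibits 25 as an element of (100, 375), giving (25) ⊆ (100, 375). Containment (⊆): since 25 | 100 and 25 | 375 (100 = 25·4, 375 = 25·15), every Z-linear combination of 100 and 375 is divisible by 25, so (100, 375) ⊆ (25). Therefore (100, 375) = (25), d = 25.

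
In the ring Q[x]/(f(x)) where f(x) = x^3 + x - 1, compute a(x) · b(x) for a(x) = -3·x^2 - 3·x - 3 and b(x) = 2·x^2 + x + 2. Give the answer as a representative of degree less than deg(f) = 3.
First multiply in Q[x] without reducing: a · b = -6·x^4 - 9·x^3 - 15·x^2 - 9·x - 6. Now divide by f(x) = x^3 + x - 1, eliminating the leading term at each step:
  leading term -6·x^4: subtract (-6·x)·f(x) = -6·x^4 - 6·x^2 + 6·x, leaving -9·x^3 - 9·x^2 - 15·x - 6
  leading term -9·x^3: subtract (-9)·f(x) = -9·x^3 - 9·x + 9, leaving -9·x^2 - 6·x - 15
The degree is now < 3, so this is the remainder. Hence a · b ≡ -9·x^2 - 6·x - 15 in Q[x]/(f).

Final answer: a · b ≡ -9·x^2 - 6·x - 15 (mod f(x))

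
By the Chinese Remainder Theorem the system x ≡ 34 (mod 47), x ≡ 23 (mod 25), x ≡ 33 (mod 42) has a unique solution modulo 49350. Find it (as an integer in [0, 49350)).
x ≡ 22923 (mod 49350); the representative in [0, 49350) is 22923

The moduli 47, 25, 42 are pairwise coprime, so by the CRT there is a unique solution mod 47·25·42 = 49350.
Solve by successive substitution. Start with x ≡ 34 (mod 47).
  Combine with x ≡ 23 (mod 25): write x = 34 + 47·t and require 34 + 47·t ≡ 23 (mod 25), i.e. 47·t ≡ 23 − 34 ≡ 14 (mod 25). Since 47^(−1) ≡ 8 (mod 25) (47 ≡ 22 (mod 25)), t ≡ 8·14 ≡ 12 (mod 25). So x ≡ 34 + 47·12 = 598 (mod 1175).
  Combine with x ≡ 33 (mod 42): write x = 598 + 1175·t and require 598 + 1175·t ≡ 33 (mod 42), i.e. 1175·t ≡ 33 − 598 ≡ 23 (mod 42). Since 1175^(−1) ≡ 41 (mod 42) (1175 ≡ 41 (mod 42)), t ≡ 41·23 ≡ 19 (mod 42). So x ≡ 598 + 1175·19 = 22923 (mod 49350).
Unique solution in [0, 49350): x = 22923.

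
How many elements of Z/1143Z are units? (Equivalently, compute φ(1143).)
An element a ∈ Z/1143Z is a unit iff gcd(a, 1143) = 1, so the number of units is φ(1143). φ is multiplicative, with φ(p^e) = p^e − p^(e−1). Factorise 1143 = 3^2 · 127. Then
  φ(1143) = (3^2 − 3^1) · (127 − 1) = 6 · 126 = 756.

Final answer: Z/1143Z has φ(1143) = 756 units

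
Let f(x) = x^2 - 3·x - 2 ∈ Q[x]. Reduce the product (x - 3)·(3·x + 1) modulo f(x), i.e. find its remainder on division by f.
a · b ≡ x + 3 (mod f(x))

First multiply in Q[x] without reducing: a · b = 3·x^2 - 8·x - 3. Now divide by f(x) = x^2 - 3·x - 2, eliminating the leading term at each step:
  leading term 3·x^2: subtract (3)·f(x) = 3·x^2 - 9·x - 6, leaving x + 3
The degree is now < 2, so this is the remainder. Hence a · b ≡ x + 3 in Q[x]/(f).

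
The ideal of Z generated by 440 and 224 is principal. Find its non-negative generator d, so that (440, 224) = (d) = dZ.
In the PID Z, (a, b) is generated by gcd(a, b). Compute gcd(440, 224) with the extended Euclidean algorithm, tracking rows (r, s, t) with s·440 + t·224 = r:
  row A: (440, 1, 0)   [1·440 + 0·224 = 440]
  row B: (224, 0, 1)   [0·440 + 1·224 = 224]
  440 = 1·224 + 216   → row C = row A − 1·row B = (216, 1, −1)   [check: 1·440 − 1·224 = 216]
  224 = 1·216 + 8   → row D = row B − 1·row C = (8, −1, 2)   [check: −1·440 + 2·224 = 8]
  216 = 27·8 + 0   → remainder 0, stop. gcd = 8 (last nonzero row D).
So gcd(440, 224) = 8, with Bézout identity −1·440 + 2·224 = 8. Containment (⊇): the Bézout identity exhibits 8 as an element of (440, 224), giving (8) ⊆ (440, 224). Containment (⊆): since 8 | 440 and 8 | 224 (440 = 8·55, 224 = 8·28), every Z-linear combination of 440 and 224 is divisible by 8, so (440, 224) ⊆ (8). Therefore (440, 224) = (8), d = 8.

Final answer: (440, 224) = (8); d = 8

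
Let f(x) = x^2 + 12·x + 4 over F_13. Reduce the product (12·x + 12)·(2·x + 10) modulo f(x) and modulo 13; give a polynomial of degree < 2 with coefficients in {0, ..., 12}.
Multiply as integer polynomials: a · b = 24·x^2 + 144·x + 120. Reducing coefficients mod 13: a · b ≡ 11·x^2 + x + 3. Now divide by f(x) = x^2 + 12·x + 4 in F_13[x], eliminating the leading term at each step:
  leading term 11·x^2: subtract (11)·f(x) = 11·x^2 + 2·x + 5, leaving 12·x + 11 (coefficients mod 13)
The degree is now < 2, so this is the remainder. Hence a · b ≡ 12·x + 11 in F_13[x]/(f).

Final answer: a · b ≡ 12·x + 11 (mod f(x))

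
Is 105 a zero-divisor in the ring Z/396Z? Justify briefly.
gcd(105, 396) = 3 > 1, so 105 is not a unit in Z/396Z. In Z/nZ every nonzero non-unit is a zero-divisor: explicitly, take b = 396/gcd = 132 ≠ 0 (mod 396); then 105·132 = 13860 = 35·396, i.e. 105·132 ≡ 0 (mod 396). So 105 is a zero-divisor.

Final answer: YES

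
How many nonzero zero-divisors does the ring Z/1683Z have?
In Z/1683Z each nonzero element is either a unit (gcd with 1683 is 1) or a zero-divisor (gcd > 1). The number of units is φ(1683): factorise 1683 = 3^2 · 11 · 17, so φ(1683) = (3^2 − 3^1) · (11 − 1) · (17 − 1) = 6 · 10 · 16 = 960. The nonzero elements number 1683 − 1 = 1682. Hence the nonzero zero-divisors number 1682 − 960 = 722.

Final answer: Z/1683Z has 722 nonzero zero-divisors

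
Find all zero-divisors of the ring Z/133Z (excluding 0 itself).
nonzero zero-divisors of Z/133Z = {7, 14, 19, 21, 28, 35, 38, 42, 49, 56, 57, 63, 70, 76, 77, 84, 91, 95, 98, 105, 112, 114, 119, 126}

An element a ∈ Z/133Z (with a ≠ 0) is a zero-divisor iff gcd(a, 133) > 1 (because a is a unit precisely when gcd(a, n) = 1, and in Z/nZ every nonzero, non-unit element is a zero-divisor). Scan a = 1, ..., 132 and keep those with gcd(a, 133) > 1:
  gcd(7, 133) = 7, gcd(14, 133) = 7, gcd(19, 133) = 19, gcd(21, 133) = 7, gcd(28, 133) = 7, gcd(35, 133) = 7, gcd(38, 133) = 19, gcd(42, 133) = 7, gcd(49, 133) = 7, gcd(56, 133) = 7, gcd(57, 133) = 19, gcd(63, 133) = 7, gcd(70, 133) = 7, gcd(76, 133) = 19, gcd(77, 133) = 7, gcd(84, 133) = 7, gcd(91, 133) = 7, gcd(95, 133) = 19, gcd(98, 133) = 7, gcd(105, 133) = 7, gcd(112, 133) = 7, gcd(114, 133) = 19, gcd(119, 133) = 7, gcd(126, 133) = 7.
All other a ∈ {1, ..., 132} have gcd(a, 133) = 1 and are units. So the nonzero zero-divisors are exactly the 24 values of a appearing in this scan.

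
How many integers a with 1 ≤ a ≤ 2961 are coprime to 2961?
The number of a ∈ {1, ..., 2961} with gcd(a, 2961) = 1 is by definition Euler's totient φ(2961). φ is multiplicative, with φ(p^e) = p^e − p^(e−1). Factorise 2961 = 3^2 · 7 · 47. Then
  φ(2961) = (3^2 − 3^1) · (7 − 1) · (47 − 1) = 6 · 6 · 46 = 1656.
So there are 1656 such integers.

Final answer: 1656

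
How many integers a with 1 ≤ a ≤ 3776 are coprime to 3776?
1856

The number of a ∈ {1, ..., 3776} with gcd(a, 3776) = 1 is by definition Euler's totient φ(3776). φ is multiplicative, with φ(p^e) = p^e − p^(e−1). Factorise 3776 = 2^6 · 59. Then
  φ(3776) = (2^6 − 2^5) · (59 − 1) = 32 · 58 = 1856.
So there are 1856 such integers.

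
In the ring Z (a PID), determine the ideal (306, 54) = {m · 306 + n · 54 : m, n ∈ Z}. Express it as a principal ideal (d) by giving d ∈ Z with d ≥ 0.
In the PID Z, (a, b) is generated by gcd(a, b). Compute gcd(306, 54) with the extended Euclidean algorithm, tracking rows (r, s, t) with s·306 + t·54 = r:
  row A: (306, 1, 0)   [1·306 + 0·54 = 306]
  row B: (54, 0, 1)   [0·306 + 1·54 = 54]
  306 = 5·54 + 36   → row C = row A − 5·row B = (36, 1, −5)   [check: 1·306 − 5·54 = 36]
  54 = 1·36 + 18   → row D = row B − 1·row C = (18, −1, 6)   [check: −1·306 + 6·54 = 18]
  36 = 2·18 + 0   → remainder 0, stop. gcd = 18 (last nonzero row D).
So gcd(306, 54) = 18, with Bézout identity −1·306 + 6·54 = 18. Containment (⊇): the Bézout identity exhibits 18 as an element of (306, 54), giving (18) ⊆ (306, 54). Containment (⊆): since 18 | 306 and 18 | 54 (306 = 18·17, 54 = 18·3), every Z-linear combination of 306 and 54 is divisible by 18, so (306, 54) ⊆ (18). Therefore (306, 54) = (18), d = 18.

Final answer: (306, 54) = (18); d = 18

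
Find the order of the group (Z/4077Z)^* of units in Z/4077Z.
(Z/4077Z)^* consists of the classes a with gcd(a, 4077) = 1, so its order is φ(4077). φ is multiplicative, with φ(p^e) = p^e − p^(e−1). Factorise 4077 = 3^3 · 151. Then
  φ(4077) = (3^3 − 3^2) · (151 − 1) = 18 · 150 = 2700.
Thus |(Z/4077Z)^*| = 2700.

Final answer: |(Z/4077Z)^*| = 2700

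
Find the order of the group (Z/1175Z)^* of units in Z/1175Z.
(Z/1175Z)^* consists of the classes a with gcd(a, 1175) = 1, so its order is φ(1175). φ is multiplicative, with φ(p^e) = p^e − p^(e−1). Factorise 1175 = 5^2 · 47. Then
  φ(1175) = (5^2 − 5^1) · (47 − 1) = 20 · 46 = 920.
Thus |(Z/1175Z)^*| = 920.

Final answer: |(Z/1175Z)^*| = 920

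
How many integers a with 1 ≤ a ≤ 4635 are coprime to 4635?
2448

The number of a ∈ {1, ..., 4635} with gcd(a, 4635) = 1 is by definition Euler's totient φ(4635). φ is multiplicative, with φ(p^e) = p^e − p^(e−1). Factorise 4635 = 3^2 · 5 · 103. Then
  φ(4635) = (3^2 − 3^1) · (5 − 1) · (103 − 1) = 6 · 4 · 102 = 2448.
So there are 2448 such integers.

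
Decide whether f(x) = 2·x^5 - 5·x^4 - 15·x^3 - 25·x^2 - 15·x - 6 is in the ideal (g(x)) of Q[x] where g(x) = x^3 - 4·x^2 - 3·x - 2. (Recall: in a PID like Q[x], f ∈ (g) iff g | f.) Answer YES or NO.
In Q[x] the ideal (g) consists of all multiples of g, so f ∈ (g) iff g | f, i.e. iff the remainder of f on division by g is 0. Divide f by g (g is monic, so eliminate the leading term of the running remainder at each step):
  leading term 2·x^5: subtract (2·x^2)·g(x) = 2·x^5 - 8·x^4 - 6·x^3 - 4·x^2, leaving 3·x^4 - 9·x^3 - 21·x^2 - 15·x - 6
  leading term 3·x^4: subtract (3·x)·g(x) = 3·x^4 - 12·x^3 - 9·x^2 - 6·x, leaving 3·x^3 - 12·x^2 - 9·x - 6
  leading term 3·x^3: subtract (3)·g(x) = 3·x^3 - 12·x^2 - 9·x - 6, leaving 0
The remainder is 0, so f(x) = g(x) · h(x) with h(x) = 2·x^2 + 3·x + 3. Hence g | f, i.e. f ∈ (g).

Final answer: YES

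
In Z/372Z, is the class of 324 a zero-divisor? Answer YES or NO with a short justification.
YES

gcd(324, 372) = 12 > 1, so 324 is not a unit in Z/372Z. In Z/nZ every nonzero non-unit is a zero-divisor: explicitly, take b = 372/gcd = 31 ≠ 0 (mod 372); then 324·31 = 10044 = 27·372, i.e. 324·31 ≡ 0 (mod 372). So 324 is a zero-divisor.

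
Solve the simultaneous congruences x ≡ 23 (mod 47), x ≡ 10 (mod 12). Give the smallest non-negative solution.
The moduli 47, 12 are pairwise coprime, so by the CRT there is a unique solution mod 47·12 = 564.
Solve by successive substitution. Start with x ≡ 23 (mod 47).
  Combine with x ≡ 10 (mod 12): write x = 23 + 47·t and require 23 + 47·t ≡ 10 (mod 12), i.e. 47·t ≡ 10 − 23 ≡ 11 (mod 12). Since 47^(−1) ≡ 11 (mod 12) (47 ≡ 11 (mod 12)), t ≡ 11·11 ≡ 1 (mod 12). So x ≡ 23 + 47·1 = 70 (mod 564).
Unique solution in [0, 564): x = 70.

Final answer: x ≡ 70 (mod 564); the representative in [0, 564) is 70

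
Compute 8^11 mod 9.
Use repeated squaring. Binary(11) = 1011. Walk through the bits of the exponent 11 left-to-right: at each bit after the leading one, square the running value, then multiply by 8 if the bit is 1 (always reducing mod 9):
  bit 1 = 1 (leading): start with 8.
  bit 2 = 0: square 8^2 = 64 ≡ 1 (mod 9).
  bit 3 = 1: square 1^2 = 1; bit is 1, so multiply 1·8 = 8 (mod 9).
  bit 4 = 1: square 8^2 = 64 ≡ 1; bit is 1, so multiply 1·8 = 8 (mod 9).
Final value: 8^11 ≡ 8 (mod 9).

Final answer: 8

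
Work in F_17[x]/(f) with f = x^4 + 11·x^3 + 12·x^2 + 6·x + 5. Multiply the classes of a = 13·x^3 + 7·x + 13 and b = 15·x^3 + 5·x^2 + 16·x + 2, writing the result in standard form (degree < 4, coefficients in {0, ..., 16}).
a · b ≡ 6·x^3 + 7·x^2 + 16·x + 5 (mod f(x))

Multiply as integer polynomials: a · b = 195·x^6 + 65·x^5 + 313·x^4 + 256·x^3 + 177·x^2 + 222·x + 26. Reducing coefficients mod 17: a · b ≡ 8·x^6 + 14·x^5 + 7·x^4 + x^3 + 7·x^2 + x + 9. Now divide by f(x) = x^4 + 11·x^3 + 12·x^2 + 6·x + 5 in F_17[x], eliminating the leading term at each step:
  leading term 8·x^6: subtract (8·x^2)·f(x) = 8·x^6 + 3·x^5 + 11·x^4 + 14·x^3 + 6·x^2, leaving 11·x^5 + 13·x^4 + 4·x^3 + x^2 + x + 9 (coefficients mod 17)
  leading term 11·x^5: subtract (11·x)·f(x) = 11·x^5 + 2·x^4 + 13·x^3 + 15·x^2 + 4·x, leaving 11·x^4 + 8·x^3 + 3·x^2 + 14·x + 9 (coefficients mod 17)
  leading term 11·x^4: subtract (11)·f(x) = 11·x^4 + 2·x^3 + 13·x^2 + 15·x + 4, leaving 6·x^3 + 7·x^2 + 16·x + 5 (coefficients mod 17)
The degree is now < 4, so this is the remainder. Hence a · b ≡ 6·x^3 + 7·x^2 + 16·x + 5 in F_17[x]/(f).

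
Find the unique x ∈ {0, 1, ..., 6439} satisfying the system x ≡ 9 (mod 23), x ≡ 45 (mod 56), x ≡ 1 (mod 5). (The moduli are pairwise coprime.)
The moduli 23, 56, 5 are pairwise coprime, so by the CRT there is a unique solution mod 23·56·5 = 6440.
Solve by successive substitution. Start with x ≡ 9 (mod 23).
  Combine with x ≡ 45 (mod 56): write x = 9 + 23·t and require 9 + 23·t ≡ 45 (mod 56), i.e. 23·t ≡ 45 − 9 ≡ 36 (mod 56). Since 23^(−1) ≡ 39 (mod 56), t ≡ 39·36 ≡ 4 (mod 56). So x ≡ 9 + 23·4 = 101 (mod 1288).
  Combine with x ≡ 1 (mod 5): write x = 101 + 1288·t and require 101 + 1288·t ≡ 1 (mod 5), i.e. 1288·t ≡ 1 − 101 ≡ 0 (mod 5). Since 1288^(−1) ≡ 2 (mod 5) (1288 ≡ 3 (mod 5)), t ≡ 2·0 ≡ 0 (mod 5). So x ≡ 101 + 1288·0 = 101 (mod 6440).
Unique solution in [0, 6440): x = 101.

Final answer: x ≡ 101 (mod 6440); the representative in [0, 6440) is 101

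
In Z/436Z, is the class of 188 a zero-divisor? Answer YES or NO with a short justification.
gcd(188, 436) = 4 > 1, so 188 is not a unit in Z/436Z. In Z/nZ every nonzero non-unit is a zero-divisor: explicitly, take b = 436/gcd = 109 ≠ 0 (mod 436); then 188·109 = 20492 = 47·436, i.e. 188·109 ≡ 0 (mod 436). So 188 is a zero-divisor.

Final answer: YES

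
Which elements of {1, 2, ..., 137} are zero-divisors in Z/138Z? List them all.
nonzero zero-divisors of Z/138Z = {2, 3, 4, 6, 8, 9, 10, 12, 14, 15, 16, 18, 20, 21, 22, 23, 24, 26, 27, 28, 30, 32, 33, 34, 36, 38, 39, 40, 42, 44, 45, 46, 48, 50, 51, 52, 54, 56, 57, 58, 60, 62, 63, 64, 66, 68, 69, 70, 72, 74, 75, 76, 78, 80, 81, 82, 84, 86, 87, 88, 90, 92, 93, 94, 96, 98, 99, 100, 102, 104, 105, 106, 108, 110, 111, 112, 114, 115, 116, 117, 118, 120, 122, 123, 124, 126, 128, 129, 130, 132, 134, 135, 136}

An element a ∈ Z/138Z (with a ≠ 0) is a zero-divisor iff gcd(a, 138) > 1 (because a is a unit precisely when gcd(a, n) = 1, and in Z/nZ every nonzero, non-unit element is a zero-divisor). Scan a = 1, ..., 137 and keep those with gcd(a, 138) > 1:
  gcd(2, 138) = 2, gcd(3, 138) = 3, gcd(4, 138) = 2, gcd(6, 138) = 6, gcd(8, 138) = 2, gcd(9, 138) = 3, gcd(10, 138) = 2, gcd(12, 138) = 6, gcd(14, 138) = 2, gcd(15, 138) = 3, gcd(16, 138) = 2, gcd(18, 138) = 6, gcd(20, 138) = 2, gcd(21, 138) = 3, gcd(22, 138) = 2, gcd(23, 138) = 23, gcd(24, 138) = 6, gcd(26, 138) = 2, gcd(27, 138) = 3, gcd(28, 138) = 2, gcd(30, 138) = 6, gcd(32, 138) = 2, gcd(33, 138) = 3, gcd(34, 138) = 2, gcd(36, 138) = 6, gcd(38, 138) = 2, gcd(39, 138) = 3, gcd(40, 138) = 2, gcd(42, 138) = 6, gcd(44, 138) = 2, gcd(45, 138) = 3, gcd(46, 138) = 46, gcd(48, 138) = 6, gcd(50, 138) = 2, gcd(51, 138) = 3, gcd(52, 138) = 2, gcd(54, 138) = 6, gcd(56, 138) = 2, gcd(57, 138) = 3, gcd(58, 138) = 2, gcd(60, 138) = 6, gcd(62, 138) = 2, gcd(63, 138) = 3, gcd(64, 138) = 2, gcd(66, 138) = 6, gcd(68, 138) = 2, gcd(69, 138) = 69, gcd(70, 138) = 2, gcd(72, 138) = 6, gcd(74, 138) = 2, gcd(75, 138) = 3, gcd(76, 138) = 2, gcd(78, 138) = 6, gcd(80, 138) = 2, gcd(81, 138) = 3, gcd(82, 138) = 2, gcd(84, 138) = 6, gcd(86, 138) = 2, gcd(87, 138) = 3, gcd(88, 138) = 2, gcd(90, 138) = 6, gcd(92, 138) = 46, gcd(93, 138) = 3, gcd(94, 138) = 2, gcd(96, 138) = 6, gcd(98, 138) = 2, gcd(99, 138) = 3, gcd(100, 138) = 2, gcd(102, 138) = 6, gcd(104, 138) = 2, gcd(105, 138) = 3, gcd(106, 138) = 2, gcd(108, 138) = 6, gcd(110, 138) = 2, gcd(111, 138) = 3, gcd(112, 138) = 2, gcd(114, 138) = 6, gcd(115, 138) = 23, gcd(116, 138) = 2, gcd(117, 138) = 3, gcd(118, 138) = 2, gcd(120, 138) = 6, gcd(122, 138) = 2, gcd(123, 138) = 3, gcd(124, 138) = 2, gcd(126, 138) = 6, gcd(128, 138) = 2, gcd(129, 138) = 3, gcd(130, 138) = 2, gcd(132, 138) = 6, gcd(134, 138) = 2, gcd(135, 138) = 3, gcd(136, 138) = 2.
All other a ∈ {1, ..., 137} have gcd(a, 138) = 1 and are units. So the nonzero zero-divisors are exactly the 93 values of a appearing in this scan.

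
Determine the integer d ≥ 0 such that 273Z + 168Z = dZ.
(273, 168) = (21); d = 21

In the PID Z, (a, b) is generated by gcd(a, b). Compute gcd(273, 168) with the extended Euclidean algorithm, tracking rows (r, s, t) with s·273 + t·168 = r:
  row A: (273, 1, 0)   [1·273 + 0·168 = 273]
  row B: (168, 0, 1)   [0·273 + 1·168 = 168]
  273 = 1·168 + 105   → row C = row A − 1·row B = (105, 1, −1)   [check: 1·273 − 1·168 = 105]
  168 = 1·105 + 63   → row D = row B − 1·row C = (63, −1, 2)   [check: −1·273 + 2·168 = 63]
  105 = 1·63 + 42   → row E = row C − 1·row D = (42, 2, −3)   [check: 2·273 − 3·168 = 42]
  63 = 1·42 + 21   → row F = row D − 1·row E = (21, −3, 5)   [check: −3·273 + 5·168 = 21]
  42 = 2·21 + 0   → remainder 0, stop. gcd = 21 (last nonzero row F).
So gcd(273, 168) = 21, with Bézout identity −3·273 + 5·168 = 21. Containment (⊇): the Bézout identity exhibits 21 as an element of (273, 168), giving (21) ⊆ (273, 168). Containment (⊆): since 21 | 273 and 21 | 168 (273 = 21·13, 168 = 21·8), every Z-linear combination of 273 and 168 is divisible by 21, so (273, 168) ⊆ (21). Therefore (273, 168) = (21), d = 21.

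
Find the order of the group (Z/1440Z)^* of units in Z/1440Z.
|(Z/1440Z)^*| = 384

(Z/1440Z)^* consists of the classes a with gcd(a, 1440) = 1, so its order is φ(1440). φ is multiplicative, with φ(p^e) = p^e − p^(e−1). Factorise 1440 = 2^5 · 3^2 · 5. Then
  φ(1440) = (2^5 − 2^4) · (3^2 − 3^1) · (5 − 1) = 16 · 6 · 4 = 384.
Thus |(Z/1440Z)^*| = 384.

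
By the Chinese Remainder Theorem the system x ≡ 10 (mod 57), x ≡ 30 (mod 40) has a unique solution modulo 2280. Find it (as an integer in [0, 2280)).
The moduli 57, 40 are pairwise coprime, so by the CRT there is a unique solution mod 57·40 = 2280.
Solve by successive substitution. Start with x ≡ 10 (mod 57).
  Combine with x ≡ 30 (mod 40): write x = 10 + 57·t and require 10 + 57·t ≡ 30 (mod 40), i.e. 57·t ≡ 30 − 10 ≡ 20 (mod 40). Since 57^(−1) ≡ 33 (mod 40) (57 ≡ 17 (mod 40)), t ≡ 33·20 ≡ 20 (mod 40). So x ≡ 10 + 57·20 = 1150 (mod 2280).
Unique solution in [0, 2280): x = 1150.

Final answer: x ≡ 1150 (mod 2280); the representative in [0, 2280) is 1150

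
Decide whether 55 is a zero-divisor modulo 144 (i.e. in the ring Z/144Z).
NO

gcd(55, 144) = 1, so 55 is a unit in Z/144Z (it has a multiplicative inverse). A unit cannot be a zero-divisor: if 55·b ≡ 0 then multiplying both sides by 55^(−1) gives b ≡ 0. So 55 is not a zero-divisor.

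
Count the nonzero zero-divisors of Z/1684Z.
In Z/1684Z each nonzero element is either a unit (gcd with 1684 is 1) or a zero-divisor (gcd > 1). The number of units is φ(1684): factorise 1684 = 2^2 · 421, so φ(1684) = (2^2 − 2^1) · (421 − 1) = 2 · 420 = 840. The nonzero elements number 1684 − 1 = 1683. Hence the nonzero zero-divisors number 1683 − 840 = 843.

Final answer: Z/1684Z has 843 nonzero zero-divisors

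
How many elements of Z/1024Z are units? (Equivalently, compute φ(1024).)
An element a ∈ Z/1024Z is a unit iff gcd(a, 1024) = 1, so the number of units is φ(1024). φ is multiplicative, with φ(p^e) = p^e − p^(e−1). Factorise 1024 = 2^10. Then
  φ(1024) = (2^10 − 2^9) = 512 = 512.

Final answer: Z/1024Z has φ(1024) = 512 units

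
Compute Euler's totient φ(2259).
φ is multiplicative, with φ(p^e) = p^e − p^(e−1). Factorise 2259 = 3^2 · 251. Then
  φ(2259) = (3^2 − 3^1) · (251 − 1) = 6 · 250 = 1500.

Final answer: φ(2259) = 1500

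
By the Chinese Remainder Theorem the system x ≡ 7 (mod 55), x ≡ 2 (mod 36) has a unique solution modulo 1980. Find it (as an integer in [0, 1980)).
x ≡ 722 (mod 1980); the representative in [0, 1980) is 722

The moduli 55, 36 are pairwise coprime, so by the CRT there is a unique solution mod 55·36 = 1980.
Solve by successive substitution. Start with x ≡ 7 (mod 55).
  Combine with x ≡ 2 (mod 36): write x = 7 + 55·t and require 7 + 55·t ≡ 2 (mod 36), i.e. 55·t ≡ 2 − 7 ≡ 31 (mod 36). Since 55^(−1) ≡ 19 (mod 36) (55 ≡ 19 (mod 36)), t ≡ 19·31 ≡ 13 (mod 36). So x ≡ 7 + 55·13 = 722 (mod 1980).
Unique solution in [0, 1980): x = 722.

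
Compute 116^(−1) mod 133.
Apply the extended Euclidean algorithm to (133, 116), tracking rows (r, s, t) with s·133 + t·116 = r. Each division r_prev = q·r_cur + r_new produces the new row as (previous row) − q·(current row):
  row A: (133, 1, 0)   [1·133 + 0·116 = 133]
  row B: (116, 0, 1)   [0·133 + 1·116 = 116]
  133 = 1·116 + 17   → row C = row A − 1·row B = (17, 1, −1)   [check: 1·133 − 1·116 = 17]
  116 = 6·17 + 14   → row D = row B − 6·row C = (14, −6, 7)   [check: −6·133 + 7·116 = 14]
  17 = 1·14 + 3   → row E = row C − 1·row D = (3, 7, −8)   [check: 7·133 − 8·116 = 3]
  14 = 4·3 + 2   → row F = row D − 4·row E = (2, −34, 39)   [check: −34·133 + 39·116 = 2]
  3 = 1·2 + 1   → row G = row E − 1·row F = (1, 41, −47)   [check: 41·133 − 47·116 = 1]
  2 = 2·1 + 0   → remainder 0, stop. gcd = 1 (last nonzero row G).
The gcd is 1, so 116 is invertible mod 133. The last nonzero row gives 41·133 − 47·116 = 1, so t = −47. So 116^(−1) ≡ −47 ≡ 86 (mod 133). Verify: 116 · 86 = 9976 ≡ 1 (mod 133). ✓

Final answer: 116^(−1) ≡ 86 (mod 133)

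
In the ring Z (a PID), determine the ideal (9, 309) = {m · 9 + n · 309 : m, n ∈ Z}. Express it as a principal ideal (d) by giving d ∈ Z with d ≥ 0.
In the PID Z, (a, b) is generated by gcd(a, b). Compute gcd(309, 9) with the extended Euclidean algorithm, tracking rows (r, s, t) with s·309 + t·9 = r:
  row A: (309, 1, 0)   [1·309 + 0·9 = 309]
  row B: (9, 0, 1)   [0·309 + 1·9 = 9]
  309 = 34·9 + 3   → row C = row A − 34·row B = (3, 1, −34)   [check: 1·309 − 34·9 = 3]
  9 = 3·3 + 0   → remainder 0, stop. gcd = 3 (last nonzero row C).
So gcd(9, 309) = 3, with Bézout identity 1·309 − 34·9 = 3. Containment (⊇): the Bézout identity exhibits 3 as an element of (9, 309), giving (3) ⊆ (9, 309). Containment (⊆): since 3 | 9 and 3 | 309 (9 = 3·3, 309 = 3·103), every Z-linear combination of 9 and 309 is divisible by 3, so (9, 309) ⊆ (3). Therefore (9, 309) = (3), d = 3.

Final answer: (9, 309) = (3); d = 3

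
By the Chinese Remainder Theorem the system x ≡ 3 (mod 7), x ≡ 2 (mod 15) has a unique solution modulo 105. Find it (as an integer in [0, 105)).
The moduli 7, 15 are pairwise coprime, so by the CRT there is a unique solution mod 7·15 = 105.
Solve by successive substitution. Start with x ≡ 3 (mod 7).
  Combine with x ≡ 2 (mod 15): write x = 3 + 7·t and require 3 + 7·t ≡ 2 (mod 15), i.e. 7·t ≡ 2 − 3 ≡ 14 (mod 15). Since 7^(−1) ≡ 13 (mod 15), t ≡ 13·14 ≡ 2 (mod 15). So x ≡ 3 + 7·2 = 17 (mod 105).
Unique solution in [0, 105): x = 17.

Final answer: x ≡ 17 (mod 105); the representative in [0, 105) is 17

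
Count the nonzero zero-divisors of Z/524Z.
Z/524Z has 263 nonzero zero-divisors

In Z/524Z each nonzero element is either a unit (gcd with 524 is 1) or a zero-divisor (gcd > 1). The number of units is φ(524): factorise 524 = 2^2 · 131, so φ(524) = (2^2 − 2^1) · (131 − 1) = 2 · 130 = 260. The nonzero elements number 524 − 1 = 523. Hence the nonzero zero-divisors number 523 − 260 = 263.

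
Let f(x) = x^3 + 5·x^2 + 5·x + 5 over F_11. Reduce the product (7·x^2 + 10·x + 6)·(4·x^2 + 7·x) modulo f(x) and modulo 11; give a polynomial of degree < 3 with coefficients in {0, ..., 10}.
a · b ≡ 3·x + 2 (mod f(x))

Multiply as integer polynomials: a · b = 28·x^4 + 89·x^3 + 94·x^2 + 42·x. Reducing coefficients mod 11: a · b ≡ 6·x^4 + x^3 + 6·x^2 + 9·x. Now divide by f(x) = x^3 + 5·x^2 + 5·x + 5 in F_11[x], eliminating the leading term at each step:
  leading term 6·x^4: subtract (6·x)·f(x) = 6·x^4 + 8·x^3 + 8·x^2 + 8·x, leaving 4·x^3 + 9·x^2 + x (coefficients mod 11)
  leading term 4·x^3: subtract (4)·f(x) = 4·x^3 + 9·x^2 + 9·x + 9, leaving 3·x + 2 (coefficients mod 11)
The degree is now < 3, so this is the remainder. Hence a · b ≡ 3·x + 2 in F_11[x]/(f).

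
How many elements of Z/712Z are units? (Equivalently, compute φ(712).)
Z/712Z has φ(712) = 352 units

An element a ∈ Z/712Z is a unit iff gcd(a, 712) = 1, so the number of units is φ(712). φ is multiplicative, with φ(p^e) = p^e − p^(e−1). Factorise 712 = 2^3 · 89. Then
  φ(712) = (2^3 − 2^2) · (89 − 1) = 4 · 88 = 352.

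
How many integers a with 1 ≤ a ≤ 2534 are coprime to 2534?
1080

The number of a ∈ {1, ..., 2534} with gcd(a, 2534) = 1 is by definition Euler's totient φ(2534). φ is multiplicative, with φ(p^e) = p^e − p^(e−1). Factorise 2534 = 2 · 7 · 181. Then
  φ(2534) = (2 − 1) · (7 − 1) · (181 − 1) = 1 · 6 · 180 = 1080.
So there are 1080 such integers.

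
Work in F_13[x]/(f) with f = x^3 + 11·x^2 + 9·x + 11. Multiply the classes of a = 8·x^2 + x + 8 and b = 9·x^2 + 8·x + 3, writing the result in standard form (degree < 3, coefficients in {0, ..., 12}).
Multiply as integer polynomials: a · b = 72·x^4 + 73·x^3 + 104·x^2 + 67·x + 24. Reducing coefficients mod 13: a · b ≡ 7·x^4 + 8·x^3 + 2·x + 11. Now divide by f(x) = x^3 + 11·x^2 + 9·x + 11 in F_13[x], eliminating the leading term at each step:
  leading term 7·x^4: subtract (7·x)·f(x) = 7·x^4 + 12·x^3 + 11·x^2 + 12·x, leaving 9·x^3 + 2·x^2 + 3·x + 11 (coefficients mod 13)
  leading term 9·x^3: subtract (9)·f(x) = 9·x^3 + 8·x^2 + 3·x + 8, leaving 7·x^2 + 3 (coefficients mod 13)
The degree is now < 3, so this is the remainder. Hence a · b ≡ 7·x^2 + 3 in F_13[x]/(f).

Final answer: a · b ≡ 7·x^2 + 3 (mod f(x))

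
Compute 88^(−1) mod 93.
Apply the extended Euclidean algorithm to (93, 88), tracking rows (r, s, t) with s·93 + t·88 = r. Each division r_prev = q·r_cur + r_new produces the new row as (previous row) − q·(current row):
  row A: (93, 1, 0)   [1·93 + 0·88 = 93]
  row B: (88, 0, 1)   [0·93 + 1·88 = 88]
  93 = 1·88 + 5   → row C = row A − 1·row B = (5, 1, −1)   [check: 1·93 − 1·88 = 5]
  88 = 17·5 + 3   → row D = row B − 17·row C = (3, −17, 18)   [check: −17·93 + 18·88 = 3]
  5 = 1·3 + 2   → row E = row C − 1·row D = (2, 18, −19)   [check: 18·93 − 19·88 = 2]
  3 = 1·2 + 1   → row F = row D − 1·row E = (1, −35, 37)   [check: −35·93 + 37·88 = 1]
  2 = 2·1 + 0   → remainder 0, stop. gcd = 1 (last nonzero row F).
The gcd is 1, so 88 is invertible mod 93. The last nonzero row gives −35·93 + 37·88 = 1, so t = 37. So 88^(−1) ≡ 37 (mod 93). Verify: 88 · 37 = 3256 ≡ 1 (mod 93). ✓

Final answer: 88^(−1) ≡ 37 (mod 93)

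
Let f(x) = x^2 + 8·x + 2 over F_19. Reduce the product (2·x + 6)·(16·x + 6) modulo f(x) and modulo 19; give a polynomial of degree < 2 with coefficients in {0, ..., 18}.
a · b ≡ 4·x + 10 (mod f(x))

Multiply as integer polynomials: a · b = 32·x^2 + 108·x + 36. Reducing coefficients mod 19: a · b ≡ 13·x^2 + 13·x + 17. Now divide by f(x) = x^2 + 8·x + 2 in F_19[x], eliminating the leading term at each step:
  leading term 13·x^2: subtract (13)·f(x) = 13·x^2 + 9·x + 7, leaving 4·x + 10 (coefficients mod 19)
The degree is now < 2, so this is the remainder. Hence a · b ≡ 4·x + 10 in F_19[x]/(f).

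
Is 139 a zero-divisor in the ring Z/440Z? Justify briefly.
gcd(139, 440) = 1, so 139 is a unit in Z/440Z (it has a multiplicative inverse). A unit cannot be a zero-divisor: if 139·b ≡ 0 then multiplying both sides by 139^(−1) gives b ≡ 0. So 139 is not a zero-divisor.

Final answer: NO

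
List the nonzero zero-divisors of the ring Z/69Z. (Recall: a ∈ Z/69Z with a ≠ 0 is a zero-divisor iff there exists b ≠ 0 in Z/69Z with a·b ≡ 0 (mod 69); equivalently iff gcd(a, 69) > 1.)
An element a ∈ Z/69Z (with a ≠ 0) is a zero-divisor iff gcd(a, 69) > 1 (because a is a unit precisely when gcd(a, n) = 1, and in Z/nZ every nonzero, non-unit element is a zero-divisor). Scan a = 1, ..., 68 and keep those with gcd(a, 69) > 1:
  gcd(3, 69) = 3, gcd(6, 69) = 3, gcd(9, 69) = 3, gcd(12, 69) = 3, gcd(15, 69) = 3, gcd(18, 69) = 3, gcd(21, 69) = 3, gcd(23, 69) = 23, gcd(24, 69) = 3, gcd(27, 69) = 3, gcd(30, 69) = 3, gcd(33, 69) = 3, gcd(36, 69) = 3, gcd(39, 69) = 3, gcd(42, 69) = 3, gcd(45, 69) = 3, gcd(46, 69) = 23, gcd(48, 69) = 3, gcd(51, 69) = 3, gcd(54, 69) = 3, gcd(57, 69) = 3, gcd(60, 69) = 3, gcd(63, 69) = 3, gcd(66, 69) = 3.
All other a ∈ {1, ..., 68} have gcd(a, 69) = 1 and are units. So the nonzero zero-divisors are exactly the 24 values of a appearing in this scan.

Final answer: nonzero zero-divisors of Z/69Z = {3, 6, 9, 12, 15, 18, 21, 23, 24, 27, 30, 33, 36, 39, 42, 45, 46, 48, 51, 54, 57, 60, 63, 66}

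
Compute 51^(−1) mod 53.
51^(−1) ≡ 26 (mod 53)

Apply the extended Euclidean algorithm to (53, 51), tracking rows (r, s, t) with s·53 + t·51 = r. Each division r_prev = q·r_cur + r_new produces the new row as (previous row) − q·(current row):
  row A: (53, 1, 0)   [1·53 + 0·51 = 53]
  row B: (51, 0, 1)   [0·53 + 1·51 = 51]
  53 = 1·51 + 2   → row C = row A − 1·row B = (2, 1, −1)   [check: 1·53 − 1·51 = 2]
  51 = 25·2 + 1   → row D = row B − 25·row C = (1, −25, 26)   [check: −25·53 + 26·51 = 1]
  2 = 2·1 + 0   → remainder 0, stop. gcd = 1 (last nonzero row D).
The gcd is 1, so 51 is invertible mod 53. The last nonzero row gives −25·53 + 26·51 = 1, so t = 26. So 51^(−1) ≡ 26 (mod 53). Verify: 51 · 26 = 1326 ≡ 1 (mod 53). ✓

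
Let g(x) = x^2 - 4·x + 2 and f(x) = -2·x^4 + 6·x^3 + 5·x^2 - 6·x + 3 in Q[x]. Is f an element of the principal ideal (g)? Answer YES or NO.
NO

In Q[x] the ideal (g) consists of all multiples of g, so f ∈ (g) iff g | f, i.e. iff the remainder of f on division by g is 0. Divide f by g (g is monic, so eliminate the leading term of the running remainder at each step):
  leading term -2·x^4: subtract (-2·x^2)·g(x) = -2·x^4 + 8·x^3 - 4·x^2, leaving -2·x^3 + 9·x^2 - 6·x + 3
  leading term -2·x^3: subtract (-2·x)·g(x) = -2·x^3 + 8·x^2 - 4·x, leaving x^2 - 2·x + 3
  leading term x^2: subtract (1)·g(x) = x^2 - 4·x + 2, leaving 2·x + 1
The remainder r(x) = 2·x + 1 ≠ 0 (and deg r < deg g), so g ∤ f, i.e. f ∉ (g).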